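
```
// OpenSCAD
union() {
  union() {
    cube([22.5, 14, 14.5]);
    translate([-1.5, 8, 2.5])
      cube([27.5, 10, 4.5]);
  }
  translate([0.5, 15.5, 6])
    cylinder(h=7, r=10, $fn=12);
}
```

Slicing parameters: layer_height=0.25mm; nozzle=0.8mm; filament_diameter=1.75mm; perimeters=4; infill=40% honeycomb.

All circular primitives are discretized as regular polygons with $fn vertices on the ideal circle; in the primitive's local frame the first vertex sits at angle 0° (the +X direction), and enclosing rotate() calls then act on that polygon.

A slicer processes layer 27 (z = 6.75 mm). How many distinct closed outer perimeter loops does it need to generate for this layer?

At z = 6.75 mm: the cube (footprint 22.5×14) is included at this height; the cube at (-1.5, 8) is present — its section is the full 27.5×10 rectangle; Merging all regions: the regions partially overlap (shared area 135.00 mm²), so overlapping operands fuse into one piece — 1 connected region; the r=10 cylinder at (0.5, 15.5) contributes a regular 12-gon of circumradius 10; Combining (union): the regions partially overlap (shared area 120.38 mm²), so overlapping operands fuse into one piece — 1 connected region. The result has 1 disconnected region.

1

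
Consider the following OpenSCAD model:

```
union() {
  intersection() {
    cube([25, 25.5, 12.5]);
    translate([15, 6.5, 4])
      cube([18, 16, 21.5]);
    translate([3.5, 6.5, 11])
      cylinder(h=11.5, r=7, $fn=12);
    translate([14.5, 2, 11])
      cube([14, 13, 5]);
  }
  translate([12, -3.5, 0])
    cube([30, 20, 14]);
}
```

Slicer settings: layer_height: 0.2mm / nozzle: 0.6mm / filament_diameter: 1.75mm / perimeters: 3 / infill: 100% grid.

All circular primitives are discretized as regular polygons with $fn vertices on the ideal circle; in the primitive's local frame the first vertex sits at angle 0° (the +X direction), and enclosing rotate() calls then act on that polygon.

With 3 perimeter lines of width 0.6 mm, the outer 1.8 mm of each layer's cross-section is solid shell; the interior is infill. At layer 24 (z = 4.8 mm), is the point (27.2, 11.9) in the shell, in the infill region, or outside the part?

infill

At z = 4.8 mm: the cube (footprint 25×25.5) is included at this height; the 18×16 cube at (15, 6.5) contributes its full rectangle; the cylinder at (3.5, 6.5) is not intersected at this z (z outside [11, 22.5]); the cube at (14.5, 2) is absent (z outside [11, 16]); Taking the intersection: at least one operand is absent at this height, so nothing remains; the 30×20 cube at (12, -3.5) contributes its full rectangle; Taking the union: only the 30×20 cube at (12, -3.5) is present, so the union is just that shape — 1 connected region. Overall, the cross-section is a single solid region. The nearest boundary edge runs (42.00, 16.50)→(12.00, 16.50); distance from the point to it = 4.60 mm. The point is inside the cross-section and 4.60 mm from the nearest boundary — more than the 1.8 mm shell width (3 × 0.6), so it's in the infill interior.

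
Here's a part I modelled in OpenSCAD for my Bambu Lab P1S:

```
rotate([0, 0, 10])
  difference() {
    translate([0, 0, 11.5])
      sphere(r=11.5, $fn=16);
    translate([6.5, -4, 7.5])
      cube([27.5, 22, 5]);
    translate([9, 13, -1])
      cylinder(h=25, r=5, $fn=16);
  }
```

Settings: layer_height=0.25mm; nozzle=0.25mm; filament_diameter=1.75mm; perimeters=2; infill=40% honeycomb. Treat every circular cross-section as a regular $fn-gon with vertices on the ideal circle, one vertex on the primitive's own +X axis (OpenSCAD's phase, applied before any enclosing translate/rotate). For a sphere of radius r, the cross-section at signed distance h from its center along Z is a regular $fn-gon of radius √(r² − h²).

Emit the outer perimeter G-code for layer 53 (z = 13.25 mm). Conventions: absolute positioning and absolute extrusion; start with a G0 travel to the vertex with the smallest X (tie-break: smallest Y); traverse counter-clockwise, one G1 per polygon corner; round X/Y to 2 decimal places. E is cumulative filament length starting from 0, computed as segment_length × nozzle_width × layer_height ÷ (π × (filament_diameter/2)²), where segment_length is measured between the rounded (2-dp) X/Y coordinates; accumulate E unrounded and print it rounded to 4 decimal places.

At z = 13.25 mm: the r=11.5 sphere contributes a regular 16-gon of circumradius √(11.5²−1.75²) = 11.366; the cube at (6.5, -4) does not reach this height (z outside [7.5, 12.5]); the r=5 cylinder at (9, 13) gives a regular 16-gon of circumradius 5 (constant along its height); Taking the first minus the rest: starting from the r=11.5 sphere, the r=5 cylinder at (9, 13) partially overlaps it — only the 0.61 mm² overlap (of its 76.54 mm²) is removed, clipping the outline — 1 connected region; (whole slice rotated 10° about Z — lengths, areas and connectivity unchanged). The outline is a single polygon with 20 vertices. Extrusion per mm of travel: 0.25 × 0.25 / (π × 0.875²) = 0.025984. Accumulating E over each segment gives final E = 1.8465.

G0 X-11.19 Y-1.97 Z13.25
G1 X-9.59 Y-6.11 E0.1153
G1 X-6.52 Y-9.31 E0.2306
G1 X-2.46 Y-11.10 E0.3459
G1 X1.97 Y-11.19 E0.4610
G1 X6.11 Y-9.59 E0.5763
G1 X9.31 Y-6.52 E0.6915
G1 X11.10 Y-2.46 E0.8068
G1 X11.19 Y1.97 E0.9220
G1 X9.59 Y6.11 E1.0373
G1 X6.52 Y9.31 E1.1525
G1 X6.16 Y9.47 E1.1628
G1 X5.52 Y9.48 E1.1794
G1 X3.74 Y10.27 E1.2300
G1 X3.30 Y10.73 E1.2465
G1 X2.46 Y11.10 E1.2704
G1 X-1.97 Y11.19 E1.3855
G1 X-6.11 Y9.59 E1.5009
G1 X-9.31 Y6.52 E1.6161
G1 X-11.10 Y2.46 E1.7314
G1 X-11.19 Y-1.97 E1.8465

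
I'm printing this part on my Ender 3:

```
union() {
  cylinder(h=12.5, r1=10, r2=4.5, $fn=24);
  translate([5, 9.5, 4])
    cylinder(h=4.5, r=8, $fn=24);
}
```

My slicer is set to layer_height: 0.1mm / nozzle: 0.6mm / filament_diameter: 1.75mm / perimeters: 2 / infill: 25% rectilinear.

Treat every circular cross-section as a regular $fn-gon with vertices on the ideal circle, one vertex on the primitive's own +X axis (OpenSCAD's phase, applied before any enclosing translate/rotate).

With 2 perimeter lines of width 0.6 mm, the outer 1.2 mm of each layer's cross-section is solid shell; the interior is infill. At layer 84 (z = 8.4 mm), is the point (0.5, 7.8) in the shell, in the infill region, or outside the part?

infill

At z = 8.4 mm: the cone: at t=0.672 of its height the radius interpolates to r₁+(r₂−r₁)t = 6.304, giving a regular 24-gon of that circumradius; the r=8 cylinder at (5, 9.5) contributes a regular 24-gon of circumradius 8; Merging all regions: the regions partially overlap (shared area 22.07 mm²), so overlapping operands fuse into one piece — 1 connected region. Overall, the cross-section is a single solid region. The nearest boundary edge runs (-2.09, 5.90)→(-2.73, 7.43); distance from the point to it = 3.12 mm. The point is inside the cross-section and 3.12 mm from the nearest boundary — more than the 1.2 mm shell width (2 × 0.6), so it's in the infill interior.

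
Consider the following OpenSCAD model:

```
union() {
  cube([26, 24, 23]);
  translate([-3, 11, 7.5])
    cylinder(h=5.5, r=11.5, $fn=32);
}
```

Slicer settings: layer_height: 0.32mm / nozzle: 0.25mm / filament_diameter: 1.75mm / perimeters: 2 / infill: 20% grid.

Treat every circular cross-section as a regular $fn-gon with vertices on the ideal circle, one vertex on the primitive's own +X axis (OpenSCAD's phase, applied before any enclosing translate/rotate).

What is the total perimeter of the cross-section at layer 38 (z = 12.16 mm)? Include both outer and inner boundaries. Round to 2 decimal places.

120.12 mm

At z = 12.16 mm: the cube (footprint 26×24) is included at this height (perimeter 100.00 mm); the r=11.5 cylinder at (-3, 11) gives a regular 32-gon of circumradius 11.5 (constant along its height) (perimeter = 2·32·11.500·sin(180°/32) = 72.14 mm); Taking the union: the regions partially overlap (shared area 138.41 mm²), so the edge portions inside another operand are dropped and the merged outline is re-measured after clipping — boundary = 120.12 mm. Overall, the cross-section is a single solid region. Total boundary length (outer) = 120.12 mm.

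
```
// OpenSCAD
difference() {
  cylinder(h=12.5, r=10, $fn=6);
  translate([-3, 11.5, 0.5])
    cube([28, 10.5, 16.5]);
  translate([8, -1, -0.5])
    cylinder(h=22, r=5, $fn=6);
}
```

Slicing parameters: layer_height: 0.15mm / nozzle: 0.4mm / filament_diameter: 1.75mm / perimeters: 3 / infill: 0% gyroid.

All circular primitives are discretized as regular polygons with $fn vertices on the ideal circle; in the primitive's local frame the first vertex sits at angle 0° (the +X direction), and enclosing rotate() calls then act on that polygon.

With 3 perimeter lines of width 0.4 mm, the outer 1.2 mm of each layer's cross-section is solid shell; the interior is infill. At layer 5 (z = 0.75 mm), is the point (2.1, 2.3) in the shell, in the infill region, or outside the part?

At z = 0.75 mm: the cylinder: section is a regular 6-gon, circumradius r=10; the 28×10.5 cube at (-3, 11.5) contributes its full rectangle; the r=5 cylinder at (8, -1) gives a regular 6-gon of circumradius 5 (constant along its height); After the difference (first − rest): starting from the r=10 cylinder, the 28×10.5 cube at (-3, 11.5) misses the remaining region (no effect); the r=5 cylinder at (8, -1) partially overlaps it — only the 38.39 mm² overlap (of its 64.95 mm²) is removed, clipping the outline — 1 connected region. Overall, the cross-section is a single solid region. The nearest boundary edge runs (5.50, 3.33)→(3.00, -1.00); distance from the point to it = 2.43 mm. The point is inside the cross-section and 2.43 mm from the nearest boundary — more than the 1.2 mm shell width (3 × 0.4), so it's in the infill interior.

infill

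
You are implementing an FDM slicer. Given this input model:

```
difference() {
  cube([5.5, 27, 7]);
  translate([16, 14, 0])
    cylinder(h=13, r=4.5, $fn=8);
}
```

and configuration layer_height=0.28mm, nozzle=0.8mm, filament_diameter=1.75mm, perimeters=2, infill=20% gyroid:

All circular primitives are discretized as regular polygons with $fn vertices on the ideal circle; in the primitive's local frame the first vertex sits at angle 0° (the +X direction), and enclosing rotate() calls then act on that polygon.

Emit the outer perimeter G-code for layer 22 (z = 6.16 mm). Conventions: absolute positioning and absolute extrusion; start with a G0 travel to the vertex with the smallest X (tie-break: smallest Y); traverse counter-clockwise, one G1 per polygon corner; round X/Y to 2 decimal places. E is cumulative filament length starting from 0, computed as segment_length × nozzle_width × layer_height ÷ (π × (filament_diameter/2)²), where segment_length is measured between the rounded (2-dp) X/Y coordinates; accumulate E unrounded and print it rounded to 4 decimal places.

G0 X0.00 Y0.00 Z6.16
G1 X5.50 Y0.00 E0.5122
G1 X5.50 Y27.00 E3.0267
G1 X0.00 Y27.00 E3.5389
G1 X0.00 Y0.00 E6.0533

At z = 6.16 mm: the 5.5×27 cube contributes its full rectangle; the cylinder at (16, 14): section is a regular 8-gon, circumradius r=4.5; After the difference (first − rest): starting from the 5.5×27 cube, the r=4.5 cylinder at (16, 14) misses the remaining region (no effect) — 1 connected region. The outline is a single polygon with 4 vertices. Extrusion per mm of travel: 0.8 × 0.28 / (π × 0.875²) = 0.093128. Accumulating E over each segment gives final E = 6.0533.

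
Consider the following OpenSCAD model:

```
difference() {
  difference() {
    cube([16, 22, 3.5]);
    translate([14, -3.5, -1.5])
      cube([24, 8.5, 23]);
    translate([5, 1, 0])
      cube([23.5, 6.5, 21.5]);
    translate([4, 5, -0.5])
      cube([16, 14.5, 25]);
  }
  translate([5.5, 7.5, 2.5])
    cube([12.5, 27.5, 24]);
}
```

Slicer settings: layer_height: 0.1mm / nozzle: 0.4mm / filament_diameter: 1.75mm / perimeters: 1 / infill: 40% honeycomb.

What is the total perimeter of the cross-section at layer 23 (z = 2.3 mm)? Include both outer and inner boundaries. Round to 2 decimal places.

At z = 2.3 mm: the cube is present — its section is the full 16×22 rectangle (perimeter 76.00 mm); the cube at (14, -3.5) (footprint 24×8.5) is included at this height (perimeter 65.00 mm); the cube at (5, 1) (footprint 23.5×6.5) is included at this height (perimeter 60.00 mm); the cube at (4, 5) (footprint 16×14.5) is included at this height (perimeter 61.00 mm); Subtracting the remaining from the first: starting from the 16×22 cube, the 24×8.5 cube at (14, -3.5) partially overlaps it — only the 10.00 mm² overlap (of its 204.00 mm²) is removed, clipping the outline; the 23.5×6.5 cube at (5, 1) partially overlaps it — only the 63.50 mm² overlap (of its 152.75 mm²) is removed, clipping the outline; the 16×14.5 cube at (4, 5) partially overlaps it — only the 146.50 mm² overlap (of its 232.00 mm²) is removed, clipping the outline — boundary = 96.00 mm; the cube at (5.5, 7.5) is not intersected at this z (z outside [2.5, 26.5]); Taking the first minus the rest: none of the subtracted shapes is present at this height, so that combined region is unchanged — boundary = 96.00 mm. Overall, the cross-section is a single solid region. Total boundary length (outer) = 96.00 mm.

96.00 mm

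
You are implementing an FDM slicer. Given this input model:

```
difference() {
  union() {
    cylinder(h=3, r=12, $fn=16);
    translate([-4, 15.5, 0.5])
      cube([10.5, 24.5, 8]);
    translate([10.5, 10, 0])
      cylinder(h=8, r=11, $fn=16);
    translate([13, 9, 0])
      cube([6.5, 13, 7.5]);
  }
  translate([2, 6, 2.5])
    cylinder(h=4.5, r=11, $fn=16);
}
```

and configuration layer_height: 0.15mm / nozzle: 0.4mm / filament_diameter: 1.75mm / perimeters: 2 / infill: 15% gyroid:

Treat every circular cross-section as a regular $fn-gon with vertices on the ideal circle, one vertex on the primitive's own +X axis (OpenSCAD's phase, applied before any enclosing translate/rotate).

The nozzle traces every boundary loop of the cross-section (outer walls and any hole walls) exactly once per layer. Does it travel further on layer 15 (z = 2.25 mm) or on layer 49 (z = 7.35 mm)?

Layer 15 (z = 2.25): the cylinder: section is a regular 16-gon, circumradius r=12 (perimeter = 2·16·12.000·sin(180°/16) = 74.91 mm); the cube at (-4, 15.5) (footprint 10.5×24.5) is included at this height (perimeter 70.00 mm); the cylinder at (10.5, 10): section is a regular 16-gon, circumradius r=11 (perimeter = 2·16·11.000·sin(180°/16) = 68.67 mm); the cube at (13, 9) (footprint 6.5×13) is included at this height (perimeter 39.00 mm); Taking the union: the regions partially overlap (shared area 179.31 mm²), so the edge portions inside another operand are dropped and the merged outline is re-measured after clipping — boundary = 162.00 mm; the cylinder at (2, 6) does not reach this height (z outside [2.5, 7]); Taking the first minus the rest: none of the subtracted shapes is present at this height, so that combined region is unchanged — boundary = 162.00 mm. So its perimeter = 162.00 mm. Layer 49 (z = 7.35): the cylinder is not intersected at this z (z outside [0, 3]); the 10.5×24.5 cube at (-4, 15.5) contributes its full rectangle (perimeter 70.00 mm); the r=11 cylinder at (10.5, 10) contributes a regular 16-gon of circumradius 11 (perimeter = 2·16·11.000·sin(180°/16) = 68.67 mm); the cube at (13, 9) (footprint 6.5×13) is included at this height (perimeter 39.00 mm); Merging all regions: the regions partially overlap (shared area 79.66 mm²), so the edge portions inside another operand are dropped and the merged outline is re-measured after clipping — boundary = 127.23 mm; the cylinder at (2, 6) does not reach this height (z outside [2.5, 7]); After the difference (first − rest): none of the subtracted shapes is present at this height, so the result so far is unchanged — boundary = 127.23 mm. So its perimeter = 127.23 mm. Layer 15 is larger (162.00 vs 127.23 mm).

layer 15 (z = 2.25 mm)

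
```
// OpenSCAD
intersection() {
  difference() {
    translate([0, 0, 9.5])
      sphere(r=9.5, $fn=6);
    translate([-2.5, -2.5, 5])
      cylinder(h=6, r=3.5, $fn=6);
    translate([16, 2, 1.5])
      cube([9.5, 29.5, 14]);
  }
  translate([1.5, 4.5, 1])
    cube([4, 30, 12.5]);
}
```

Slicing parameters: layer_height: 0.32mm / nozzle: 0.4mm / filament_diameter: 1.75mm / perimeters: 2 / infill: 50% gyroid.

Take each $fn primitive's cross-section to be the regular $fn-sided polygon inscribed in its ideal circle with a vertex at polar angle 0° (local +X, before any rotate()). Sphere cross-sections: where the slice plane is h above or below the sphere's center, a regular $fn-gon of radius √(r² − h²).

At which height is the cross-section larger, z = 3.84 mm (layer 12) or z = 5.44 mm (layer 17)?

Layer 12 (z = 3.84): the sphere: section is a regular 6-gon, circumradius = √(r²−h²) = √(9.5²−5.66²) = 7.630 (area = (6/2)·7.630²·sin(360°/6) = 151.25 mm²); the cylinder at (-2.5, -2.5) is absent (z outside [5, 11]); the 9.5×29.5 cube at (16, 2) contributes its full rectangle (area 280.25 mm²); Taking the first minus the rest: starting from the r=9.5 sphere (151.25 mm²), the 9.5×29.5 cube at (16, 2) misses the remaining region (no effect) — area = 151.25 mm²; the 4×30 cube at (1.5, 4.5) contributes its full rectangle (area 120.00 mm²); Taking the intersection: the 4×30 cube at (1.5, 4.5) partially overlaps that combined region; clipping to the common part keeps 6.16 mm² — area = 6.16 mm². So its area = 6.16 mm². Layer 17 (z = 5.44): the sphere: section is a regular 6-gon, circumradius = √(r²−h²) = √(9.5²−4.06²) = 8.589 (area = (6/2)·8.589²·sin(360°/6) = 191.65 mm²); the r=3.5 cylinder at (-2.5, -2.5) contributes a regular 6-gon of circumradius 3.5 (area = (6/2)·3.500²·sin(360°/6) = 31.83 mm²); the cube at (16, 2) (footprint 9.5×29.5) is included at this height (area 280.25 mm²); After the difference (first − rest): starting from the r=9.5 sphere (191.65 mm²), the r=3.5 cylinder at (-2.5, -2.5) lies wholly inside it (removes its full 31.83 mm² and its 21.00 mm outline becomes a hole wall); the 9.5×29.5 cube at (16, 2) misses the remaining region (no effect) — area = 159.82 mm²; the 4×30 cube at (1.5, 4.5) contributes its full rectangle (area 120.00 mm²); Keeping only the common overlap: the 4×30 cube at (1.5, 4.5) partially overlaps the result so far; clipping to the common part keeps 10.49 mm² — area = 10.49 mm². So its area = 10.49 mm². Layer 17 is larger (10.49 vs 6.16 mm²).

layer 17 (z = 5.44 mm)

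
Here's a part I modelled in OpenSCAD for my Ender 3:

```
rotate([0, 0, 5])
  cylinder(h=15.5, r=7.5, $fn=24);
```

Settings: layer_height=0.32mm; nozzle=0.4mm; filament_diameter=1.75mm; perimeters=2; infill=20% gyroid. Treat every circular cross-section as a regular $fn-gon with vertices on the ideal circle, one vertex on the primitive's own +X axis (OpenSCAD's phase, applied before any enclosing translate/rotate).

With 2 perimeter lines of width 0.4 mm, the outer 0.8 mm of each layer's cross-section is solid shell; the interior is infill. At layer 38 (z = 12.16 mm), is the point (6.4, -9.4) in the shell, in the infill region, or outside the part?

At z = 12.16 mm: the cylinder: section is a regular 24-gon, circumradius r=7.5; (whole slice rotated 5° about Z — lengths, areas and connectivity unchanged). Overall, the cross-section is a single solid region. Undo the 5° rotation: the query point maps to (5.556, -9.922) in the un-rotated model frame. The nearest boundary edge runs (1.94, -7.24)→(3.75, -6.50); distance from the point to it = 3.87 mm. The point is not inside any of the regions above, so it lies outside the cross-section (3.87 mm from the nearest boundary).

outside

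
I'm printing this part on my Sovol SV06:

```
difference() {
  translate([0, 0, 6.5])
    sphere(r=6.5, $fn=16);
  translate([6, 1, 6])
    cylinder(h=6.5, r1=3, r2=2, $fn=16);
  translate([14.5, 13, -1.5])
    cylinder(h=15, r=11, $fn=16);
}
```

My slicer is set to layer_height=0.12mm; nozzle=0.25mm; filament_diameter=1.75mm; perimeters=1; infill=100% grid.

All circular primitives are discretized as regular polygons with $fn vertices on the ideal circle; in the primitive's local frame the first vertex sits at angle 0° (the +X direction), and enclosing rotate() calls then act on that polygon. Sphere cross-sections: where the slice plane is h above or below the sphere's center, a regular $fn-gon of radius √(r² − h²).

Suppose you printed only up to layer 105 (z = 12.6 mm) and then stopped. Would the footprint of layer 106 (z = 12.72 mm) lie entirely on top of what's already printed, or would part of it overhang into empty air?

entirely on top

Compare the two slices. At z = 12.6: the sphere: section is a regular 16-gon, circumradius = √(r²−h²) = √(6.5²−6.1²) = 2.245 (area = (16/2)·2.245²·sin(360°/16) = 15.43 mm²); the cone at (6, 1) does not reach this height (z outside [6, 12.5]); the r=11 cylinder at (14.5, 13) gives a regular 16-gon of circumradius 11 (constant along its height) (area = (16/2)·11.000²·sin(360°/16) = 370.44 mm²); Taking the first minus the rest: starting from the r=6.5 sphere (15.43 mm²), the r=11 cylinder at (14.5, 13) misses the remaining region (no effect) — area = 15.43 mm². At z = 12.72: the r=6.5 sphere slices to a regular 16-gon of circumradius 1.887 (√(r²−h²) with h=6.22 from center) (area = (16/2)·1.887²·sin(360°/16) = 10.90 mm²); the cone at (6, 1) does not reach this height (z outside [6, 12.5]); the r=11 cylinder at (14.5, 13) contributes a regular 16-gon of circumradius 11 (area = (16/2)·11.000²·sin(360°/16) = 370.44 mm²); After the difference (first − rest): starting from the r=6.5 sphere (10.90 mm²), the r=11 cylinder at (14.5, 13) misses the remaining region (no effect) — area = 10.90 mm². Checking containment: the cross-section at z = 12.72 is a subset of the cross-section at z = 12.6.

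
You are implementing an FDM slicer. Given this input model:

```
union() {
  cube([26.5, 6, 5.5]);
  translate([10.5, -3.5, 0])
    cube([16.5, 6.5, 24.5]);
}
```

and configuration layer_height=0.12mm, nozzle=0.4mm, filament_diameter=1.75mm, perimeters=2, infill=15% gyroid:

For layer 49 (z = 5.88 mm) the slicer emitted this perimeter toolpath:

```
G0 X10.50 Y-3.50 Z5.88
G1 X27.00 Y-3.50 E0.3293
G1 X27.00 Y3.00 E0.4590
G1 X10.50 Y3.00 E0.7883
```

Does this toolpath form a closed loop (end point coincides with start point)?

Start point (G0): (10.50, -3.50). End point (last G1): the path does not return to the start — open.

no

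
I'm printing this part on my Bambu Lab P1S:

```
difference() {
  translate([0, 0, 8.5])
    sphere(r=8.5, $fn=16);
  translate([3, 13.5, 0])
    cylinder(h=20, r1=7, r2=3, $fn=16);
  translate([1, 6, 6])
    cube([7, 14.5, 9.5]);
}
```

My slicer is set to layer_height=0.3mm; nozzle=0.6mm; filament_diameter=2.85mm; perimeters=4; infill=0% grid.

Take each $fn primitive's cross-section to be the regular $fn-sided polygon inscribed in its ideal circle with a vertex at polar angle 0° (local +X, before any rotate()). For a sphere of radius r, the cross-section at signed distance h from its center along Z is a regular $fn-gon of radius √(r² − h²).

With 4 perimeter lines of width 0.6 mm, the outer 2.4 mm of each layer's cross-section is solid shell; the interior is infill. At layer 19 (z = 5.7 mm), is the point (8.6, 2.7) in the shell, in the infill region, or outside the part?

At z = 5.7 mm: the r=8.5 sphere slices to a regular 16-gon of circumradius 8.026 (√(r²−h²) with h=2.8 from center); the cone at (3, 13.5) (r1=7→r2=3) has section circumradius 5.860 here — a regular 16-gon; the cube at (1, 6) does not reach this height (z outside [6, 15.5]); Taking the first minus the rest: starting from the r=8.5 sphere, the cone at (3, 13.5) misses the remaining region (no effect) — 1 connected region. Overall, the cross-section is a single solid region. The nearest boundary edge runs (7.41, 3.07)→(8.03, 0.00); distance from the point to it = 1.09 mm. The point is not inside any of the regions above, so it lies outside the cross-section (1.09 mm from the nearest boundary).

outside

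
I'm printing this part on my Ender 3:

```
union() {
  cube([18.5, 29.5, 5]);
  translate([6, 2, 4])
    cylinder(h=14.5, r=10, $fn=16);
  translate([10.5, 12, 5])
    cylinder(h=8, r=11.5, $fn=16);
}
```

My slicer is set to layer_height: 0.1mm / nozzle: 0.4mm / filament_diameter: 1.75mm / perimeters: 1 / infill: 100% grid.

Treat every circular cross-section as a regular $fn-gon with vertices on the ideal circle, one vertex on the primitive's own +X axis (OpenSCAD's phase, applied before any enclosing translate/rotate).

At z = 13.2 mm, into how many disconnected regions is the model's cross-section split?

At z = 13.2 mm: the cube is absent (z outside [0, 5]); the cylinder at (6, 2): section is a regular 16-gon, circumradius r=10; the cylinder at (10.5, 12) is not intersected at this z (z outside [5, 13]); Merging all regions: only the r=10 cylinder at (6, 2) is present, so the union is just that shape — 1 connected region. The result has 1 disconnected region.

1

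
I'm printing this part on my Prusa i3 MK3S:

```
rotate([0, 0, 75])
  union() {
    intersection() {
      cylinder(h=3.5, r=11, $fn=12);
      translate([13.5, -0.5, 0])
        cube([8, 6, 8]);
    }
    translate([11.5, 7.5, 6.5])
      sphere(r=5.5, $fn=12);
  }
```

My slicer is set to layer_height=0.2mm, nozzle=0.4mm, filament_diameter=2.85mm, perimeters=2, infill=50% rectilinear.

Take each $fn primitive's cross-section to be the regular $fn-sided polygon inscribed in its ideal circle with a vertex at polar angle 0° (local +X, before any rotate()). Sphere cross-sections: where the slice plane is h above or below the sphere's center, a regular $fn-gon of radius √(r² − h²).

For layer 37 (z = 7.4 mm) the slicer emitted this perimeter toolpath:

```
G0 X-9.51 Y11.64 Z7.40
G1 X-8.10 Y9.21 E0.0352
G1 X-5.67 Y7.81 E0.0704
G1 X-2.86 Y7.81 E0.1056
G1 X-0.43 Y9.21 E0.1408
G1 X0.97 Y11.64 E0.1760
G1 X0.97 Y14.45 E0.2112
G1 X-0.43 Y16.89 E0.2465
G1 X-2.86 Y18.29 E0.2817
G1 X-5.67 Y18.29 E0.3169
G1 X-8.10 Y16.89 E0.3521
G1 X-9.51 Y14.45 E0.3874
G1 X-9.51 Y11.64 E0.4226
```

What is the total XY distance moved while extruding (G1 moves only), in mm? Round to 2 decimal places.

33.70 mm

Sum the Euclidean lengths of each G1 segment: total = 33.70 mm.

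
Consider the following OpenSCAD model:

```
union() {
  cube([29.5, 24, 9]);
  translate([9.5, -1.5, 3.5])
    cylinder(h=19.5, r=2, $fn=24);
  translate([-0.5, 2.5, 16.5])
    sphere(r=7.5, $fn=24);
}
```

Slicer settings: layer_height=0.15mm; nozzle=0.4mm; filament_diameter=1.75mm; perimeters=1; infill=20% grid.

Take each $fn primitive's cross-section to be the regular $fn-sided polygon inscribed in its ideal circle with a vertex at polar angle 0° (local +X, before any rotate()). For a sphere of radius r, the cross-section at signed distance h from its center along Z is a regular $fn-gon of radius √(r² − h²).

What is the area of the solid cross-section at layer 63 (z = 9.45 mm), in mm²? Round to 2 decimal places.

32.76 mm²

At z = 9.45 mm: the cube is absent (z outside [0, 9]); the r=2 cylinder at (9.5, -1.5) contributes a regular 24-gon of circumradius 2 (area = (24/2)·2.000²·sin(360°/24) = 12.42 mm²); the r=7.5 sphere at (-0.5, 2.5) contributes a regular 24-gon of circumradius √(7.5²−7.05²) = 2.559 (area = (24/2)·2.559²·sin(360°/24) = 20.34 mm²); Combining (union): the 2 present regions are separate (no shared area or edge), so areas and boundary lengths simply add and each stays a separate island — area = 32.76 mm². Overall, the cross-section has 2 separate islands. Net area = 32.76 mm².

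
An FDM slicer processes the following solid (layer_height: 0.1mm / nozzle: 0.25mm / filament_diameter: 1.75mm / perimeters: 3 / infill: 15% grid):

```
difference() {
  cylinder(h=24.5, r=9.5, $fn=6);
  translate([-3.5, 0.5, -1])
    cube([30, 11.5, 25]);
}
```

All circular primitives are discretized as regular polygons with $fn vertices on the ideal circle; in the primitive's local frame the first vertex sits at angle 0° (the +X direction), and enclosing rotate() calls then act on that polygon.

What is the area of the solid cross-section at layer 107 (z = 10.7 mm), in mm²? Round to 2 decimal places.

At z = 10.7 mm: the r=9.5 cylinder contributes a regular 6-gon of circumradius 9.5 (area = (6/2)·9.500²·sin(360°/6) = 234.48 mm²); the 30×11.5 cube at (-3.5, 0.5) contributes its full rectangle (area 345.00 mm²); Subtracting the remaining from the first: starting from the r=9.5 cylinder (234.48 mm²), the 30×11.5 cube at (-3.5, 0.5) partially overlaps it — only the 80.99 mm² overlap (of its 345.00 mm²) is removed, clipping the outline — area = 153.49 mm². Overall, the cross-section is a single solid region. Net area = 153.49 mm².

153.49 mm²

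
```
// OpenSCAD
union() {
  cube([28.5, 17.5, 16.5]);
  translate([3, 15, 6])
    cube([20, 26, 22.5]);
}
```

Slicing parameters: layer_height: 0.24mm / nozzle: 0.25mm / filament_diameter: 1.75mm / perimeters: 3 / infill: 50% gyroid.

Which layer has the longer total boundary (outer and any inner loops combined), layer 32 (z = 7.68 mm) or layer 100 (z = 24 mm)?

layer 32 (z = 7.68 mm)

Layer 32 (z = 7.68): the 28.5×17.5 cube contributes its full rectangle (perimeter 92.00 mm); the 20×26 cube at (3, 15) contributes its full rectangle (perimeter 92.00 mm); Combining (union): the regions partially overlap (shared area 50.00 mm²), so the edge portions inside another operand are dropped and the merged outline is re-measured after clipping — boundary = 139.00 mm. So its perimeter = 139.00 mm. Layer 100 (z = 24): the cube does not reach this height (z outside [0, 16.5]); the 20×26 cube at (3, 15) contributes its full rectangle (perimeter 92.00 mm); Merging all regions: only the 20×26 cube at (3, 15) is present, so the union is just that shape — boundary = 92.00 mm. So its perimeter = 92.00 mm. Layer 32 is larger (139.00 vs 92.00 mm).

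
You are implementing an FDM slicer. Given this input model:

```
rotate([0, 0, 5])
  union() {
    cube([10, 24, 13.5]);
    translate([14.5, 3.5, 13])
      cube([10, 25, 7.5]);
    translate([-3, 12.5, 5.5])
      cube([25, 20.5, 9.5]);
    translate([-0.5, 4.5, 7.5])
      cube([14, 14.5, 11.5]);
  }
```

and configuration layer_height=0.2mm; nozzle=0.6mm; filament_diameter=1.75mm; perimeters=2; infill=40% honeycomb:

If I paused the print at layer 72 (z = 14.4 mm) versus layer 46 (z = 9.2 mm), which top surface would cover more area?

Layer 72 (z = 14.4): the cube is not intersected at this z (z outside [0, 13.5]); the cube at (14.5, 3.5) is present — its section is the full 10×25 rectangle (area 250.00 mm²); the cube at (-3, 12.5) is present — its section is the full 25×20.5 rectangle (area 512.50 mm²); the cube at (-0.5, 4.5) (footprint 14×14.5) is included at this height (area 203.00 mm²); Merging all regions: the regions partially overlap — summed areas 965.50 mm² minus the doubly-counted overlap 211.00 mm² gives 754.50 mm² — area = 754.50 mm²; (rotated 5° about Z; rotation is an isometry so areas/perimeters/island counts are preserved). So its area = 754.50 mm². Layer 46 (z = 9.2): the 10×24 cube contributes its full rectangle (area 240.00 mm²); the cube at (14.5, 3.5) is not intersected at this z (z outside [13, 20.5]); the 25×20.5 cube at (-3, 12.5) contributes its full rectangle (area 512.50 mm²); the 14×14.5 cube at (-0.5, 4.5) contributes its full rectangle (area 203.00 mm²); Merging all regions: the regions partially overlap — summed areas 955.50 mm² minus the doubly-counted overlap 286.00 mm² gives 669.50 mm² — area = 669.50 mm²; (rotated 5° about Z; rotation is an isometry so areas/perimeters/island counts are preserved). So its area = 669.50 mm². Layer 72 is larger (754.50 vs 669.50 mm²).

layer 72 (z = 14.4 mm)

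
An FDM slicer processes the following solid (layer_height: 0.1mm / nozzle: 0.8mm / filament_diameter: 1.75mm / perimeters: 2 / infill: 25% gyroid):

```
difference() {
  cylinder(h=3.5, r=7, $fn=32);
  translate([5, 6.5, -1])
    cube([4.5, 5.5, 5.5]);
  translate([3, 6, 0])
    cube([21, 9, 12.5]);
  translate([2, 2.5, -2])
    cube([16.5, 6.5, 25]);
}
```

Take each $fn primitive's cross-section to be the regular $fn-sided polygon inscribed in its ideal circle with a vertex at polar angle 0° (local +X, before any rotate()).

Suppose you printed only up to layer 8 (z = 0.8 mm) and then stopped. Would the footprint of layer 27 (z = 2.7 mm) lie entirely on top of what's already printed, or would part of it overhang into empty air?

entirely on top

Compare the two slices. At z = 0.8: the r=7 cylinder contributes a regular 32-gon of circumradius 7 (area = (32/2)·7.000²·sin(360°/32) = 152.95 mm²); the 4.5×5.5 cube at (5, 6.5) contributes its full rectangle (area 24.75 mm²); the cube at (3, 6) is present — its section is the full 21×9 rectangle (area 189.00 mm²); the 16.5×6.5 cube at (2, 2.5) contributes its full rectangle (area 107.25 mm²); After the difference (first − rest): starting from the r=7 cylinder (152.95 mm²), the 4.5×5.5 cube at (5, 6.5) misses the remaining region (no effect); the 21×9 cube at (3, 6) partially overlaps it — only the 0.08 mm² overlap (of its 189.00 mm²) is removed, clipping the outline; the 16.5×6.5 cube at (2, 2.5) partially overlaps it — only the 12.33 mm² overlap (of its 107.25 mm²) is removed, clipping the outline — area = 140.54 mm². At z = 2.7: the r=7 cylinder gives a regular 32-gon of circumradius 7 (constant along its height) (area = (32/2)·7.000²·sin(360°/32) = 152.95 mm²); the cube at (5, 6.5) is present — its section is the full 4.5×5.5 rectangle (area 24.75 mm²); the 21×9 cube at (3, 6) contributes its full rectangle (area 189.00 mm²); the cube at (2, 2.5) (footprint 16.5×6.5) is included at this height (area 107.25 mm²); After the difference (first − rest): starting from the r=7 cylinder (152.95 mm²), the 4.5×5.5 cube at (5, 6.5) misses the remaining region (no effect); the 21×9 cube at (3, 6) partially overlaps it — only the 0.08 mm² overlap (of its 189.00 mm²) is removed, clipping the outline; the 16.5×6.5 cube at (2, 2.5) partially overlaps it — only the 12.33 mm² overlap (of its 107.25 mm²) is removed, clipping the outline — area = 140.54 mm². Checking containment: the cross-section at z = 2.7 is a subset of the cross-section at z = 0.8.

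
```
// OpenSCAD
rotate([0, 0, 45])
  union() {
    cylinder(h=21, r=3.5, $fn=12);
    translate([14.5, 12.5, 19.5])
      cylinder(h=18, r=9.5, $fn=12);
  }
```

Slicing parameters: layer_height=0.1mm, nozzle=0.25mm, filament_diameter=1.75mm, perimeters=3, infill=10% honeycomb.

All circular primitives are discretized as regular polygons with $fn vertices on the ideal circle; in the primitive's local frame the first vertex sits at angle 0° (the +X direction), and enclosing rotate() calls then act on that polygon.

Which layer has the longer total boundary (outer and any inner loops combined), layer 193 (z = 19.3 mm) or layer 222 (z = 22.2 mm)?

Layer 193 (z = 19.3): the r=3.5 cylinder contributes a regular 12-gon of circumradius 3.5 (perimeter = 2·12·3.500·sin(180°/12) = 21.74 mm); the cylinder at (14.5, 12.5) is absent (z outside [19.5, 37.5]); Combining (union): only the r=3.5 cylinder is present, so the union is just that shape — boundary = 21.74 mm; (rotated 45° about Z; rotation is an isometry so areas/perimeters/island counts are preserved). So its perimeter = 21.74 mm. Layer 222 (z = 22.2): the cylinder does not reach this height (z outside [0, 21]); the r=9.5 cylinder at (14.5, 12.5) gives a regular 12-gon of circumradius 9.5 (constant along its height) (perimeter = 2·12·9.500·sin(180°/12) = 59.01 mm); Combining (union): only the r=9.5 cylinder at (14.5, 12.5) is present, so the union is just that shape — boundary = 59.01 mm; (whole slice rotated 45° about Z — lengths, areas and connectivity unchanged). So its perimeter = 59.01 mm. Layer 222 is larger (59.01 vs 21.74 mm).

layer 222 (z = 22.2 mm)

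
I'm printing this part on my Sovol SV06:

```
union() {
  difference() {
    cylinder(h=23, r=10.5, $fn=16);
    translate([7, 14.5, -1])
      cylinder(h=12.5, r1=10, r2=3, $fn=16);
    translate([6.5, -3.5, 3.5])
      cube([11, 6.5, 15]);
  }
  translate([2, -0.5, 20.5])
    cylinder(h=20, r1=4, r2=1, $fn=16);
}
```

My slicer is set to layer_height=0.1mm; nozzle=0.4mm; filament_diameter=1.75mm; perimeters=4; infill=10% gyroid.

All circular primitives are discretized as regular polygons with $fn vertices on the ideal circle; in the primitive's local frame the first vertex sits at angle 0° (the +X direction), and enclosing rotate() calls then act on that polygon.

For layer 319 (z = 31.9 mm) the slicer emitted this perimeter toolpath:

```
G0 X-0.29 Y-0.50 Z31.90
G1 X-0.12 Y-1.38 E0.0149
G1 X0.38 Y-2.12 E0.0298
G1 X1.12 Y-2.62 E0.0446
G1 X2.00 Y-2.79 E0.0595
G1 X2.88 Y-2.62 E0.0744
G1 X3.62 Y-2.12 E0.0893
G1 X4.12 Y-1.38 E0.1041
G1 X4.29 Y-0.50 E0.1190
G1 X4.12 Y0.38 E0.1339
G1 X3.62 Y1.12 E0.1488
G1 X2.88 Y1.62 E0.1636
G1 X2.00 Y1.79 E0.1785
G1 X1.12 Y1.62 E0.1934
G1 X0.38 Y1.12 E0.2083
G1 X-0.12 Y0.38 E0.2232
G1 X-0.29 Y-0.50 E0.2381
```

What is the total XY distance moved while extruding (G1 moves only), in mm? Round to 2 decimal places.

14.31 mm

Sum the Euclidean lengths of each G1 segment: total = 14.31 mm.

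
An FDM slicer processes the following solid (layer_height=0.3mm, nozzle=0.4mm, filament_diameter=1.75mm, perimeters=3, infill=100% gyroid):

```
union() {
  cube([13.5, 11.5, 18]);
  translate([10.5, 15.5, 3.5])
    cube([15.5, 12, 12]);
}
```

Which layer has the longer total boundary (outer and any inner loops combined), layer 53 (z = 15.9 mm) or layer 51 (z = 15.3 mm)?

layer 51 (z = 15.3 mm)

Layer 53 (z = 15.9): the cube is present — its section is the full 13.5×11.5 rectangle (perimeter 50.00 mm); the cube at (10.5, 15.5) does not reach this height (z outside [3.5, 15.5]); Combining (union): only the 13.5×11.5 cube is present, so the union is just that shape — boundary = 50.00 mm. So its perimeter = 50.00 mm. Layer 51 (z = 15.3): the 13.5×11.5 cube contributes its full rectangle (perimeter 50.00 mm); the cube at (10.5, 15.5) is present — its section is the full 15.5×12 rectangle (perimeter 55.00 mm); Taking the union: the 2 present regions are separate (no shared area or edge), so areas and boundary lengths simply add and each stays a separate island — boundary = 105.00 mm. So its perimeter = 105.00 mm. Layer 51 is larger (105.00 vs 50.00 mm).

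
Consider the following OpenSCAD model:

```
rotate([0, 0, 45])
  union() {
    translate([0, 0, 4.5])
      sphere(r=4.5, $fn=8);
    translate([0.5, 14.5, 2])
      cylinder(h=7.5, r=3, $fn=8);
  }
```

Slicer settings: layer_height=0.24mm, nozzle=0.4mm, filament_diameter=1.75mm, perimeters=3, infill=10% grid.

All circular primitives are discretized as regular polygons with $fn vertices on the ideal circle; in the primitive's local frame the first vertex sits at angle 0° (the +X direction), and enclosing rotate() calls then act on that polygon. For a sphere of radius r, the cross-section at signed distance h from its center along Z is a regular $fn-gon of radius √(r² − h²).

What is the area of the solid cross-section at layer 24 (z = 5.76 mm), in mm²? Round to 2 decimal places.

78.24 mm²

At z = 5.76 mm: the sphere: section is a regular 8-gon, circumradius = √(r²−h²) = √(4.5²−1.26²) = 4.320 (area = (8/2)·4.320²·sin(360°/8) = 52.79 mm²); the r=3 cylinder at (0.5, 14.5) gives a regular 8-gon of circumradius 3 (constant along its height) (area = (8/2)·3.000²·sin(360°/8) = 25.46 mm²); Taking the union: the 2 present regions are separate (no shared area or edge), so areas and boundary lengths simply add and each stays a separate island — area = 78.24 mm²; (rotated 45° about Z; rotation is an isometry so areas/perimeters/island counts are preserved). Overall, the cross-section has 2 separate islands. Net area = 78.24 mm².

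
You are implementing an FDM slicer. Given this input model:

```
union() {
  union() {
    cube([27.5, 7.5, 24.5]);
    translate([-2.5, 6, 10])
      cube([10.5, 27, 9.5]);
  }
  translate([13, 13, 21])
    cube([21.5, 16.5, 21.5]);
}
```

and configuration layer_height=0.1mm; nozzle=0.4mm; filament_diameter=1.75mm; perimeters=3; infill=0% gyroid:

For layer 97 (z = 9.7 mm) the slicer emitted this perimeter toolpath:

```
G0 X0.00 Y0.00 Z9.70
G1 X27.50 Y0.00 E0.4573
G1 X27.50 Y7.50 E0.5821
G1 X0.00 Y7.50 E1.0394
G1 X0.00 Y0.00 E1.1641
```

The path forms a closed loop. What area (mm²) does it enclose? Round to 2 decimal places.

206.25 mm²

Apply the shoelace formula to the sequence of (X, Y) vertices; enclosed area = 206.25 mm².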